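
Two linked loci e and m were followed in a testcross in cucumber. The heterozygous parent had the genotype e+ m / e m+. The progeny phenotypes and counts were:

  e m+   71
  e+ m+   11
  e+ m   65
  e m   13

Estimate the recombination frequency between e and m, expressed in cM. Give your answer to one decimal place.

15.0 cM

The recombinant classes are e+ m+ and e m: 11 + 13 = 24.
Recombination frequency = 24/160 = 0.1500 ≈ 15.0%, i.e. 15.0 cM.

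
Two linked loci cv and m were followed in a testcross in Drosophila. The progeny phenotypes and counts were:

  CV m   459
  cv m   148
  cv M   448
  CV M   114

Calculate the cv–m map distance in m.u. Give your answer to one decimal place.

22.4 m.u.

The two most frequent classes, CV m (459) and cv M (448), are the parental types, so the F1 was CV m / cv M.
The recombinant classes are CV M and cv m: 114 + 148 = 262.
Recombination frequency = 262/1169 = 0.2241 ≈ 22.4%, i.e. 22.4 m.u.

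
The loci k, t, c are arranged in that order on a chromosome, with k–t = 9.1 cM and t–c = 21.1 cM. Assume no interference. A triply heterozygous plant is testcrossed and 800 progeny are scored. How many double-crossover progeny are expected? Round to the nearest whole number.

Map distances give recombination frequencies of 0.091 and 0.211 for the two intervals.
With no interference, expected double-crossover frequency = 0.091 × 0.211 = 0.01920.
Expected number = 0.01920 × 800 = 15.36 ≈ 15.

15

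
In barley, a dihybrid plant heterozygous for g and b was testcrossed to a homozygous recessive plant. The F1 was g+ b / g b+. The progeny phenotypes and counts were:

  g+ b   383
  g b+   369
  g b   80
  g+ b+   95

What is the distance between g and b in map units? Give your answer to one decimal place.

The recombinant classes are g+ b+ and g b: 95 + 80 = 175.
Recombination frequency = 175/927 = 0.1888 ≈ 18.9%, i.e. 18.9 map units.

18.9 map units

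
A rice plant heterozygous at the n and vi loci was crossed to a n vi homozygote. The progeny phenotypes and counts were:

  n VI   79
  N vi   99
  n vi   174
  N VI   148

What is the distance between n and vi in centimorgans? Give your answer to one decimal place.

35.6 centimorgans

The two most frequent classes, N VI (148) and n vi (174), are the parental types, so the F1 was N VI / n vi.
The recombinant classes are N vi and n VI: 99 + 79 = 178.
Recombination frequency = 178/500 = 0.3560 ≈ 35.6%, i.e. 35.6 centimorgans.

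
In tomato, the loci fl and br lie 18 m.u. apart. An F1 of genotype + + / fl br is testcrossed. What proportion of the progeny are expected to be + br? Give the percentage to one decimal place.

A map distance of 18 m.u. corresponds to a recombination frequency of 0.180.
The F1 is + + / fl br, so + br is a recombinant gamete class with expected frequency r/2 = 0.180/2 = 0.0900.
That is 0.0900 = 9.0% of the progeny.

9.0%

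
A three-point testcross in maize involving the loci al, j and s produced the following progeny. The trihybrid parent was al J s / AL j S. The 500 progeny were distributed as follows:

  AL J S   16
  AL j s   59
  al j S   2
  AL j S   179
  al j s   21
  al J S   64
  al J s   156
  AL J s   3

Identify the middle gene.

al

The two rarest classes, AL J s and al j S, are the double crossovers. Comparing them with the parentals, only the al allele has switched, so al is the middle locus and the order is s – al – j.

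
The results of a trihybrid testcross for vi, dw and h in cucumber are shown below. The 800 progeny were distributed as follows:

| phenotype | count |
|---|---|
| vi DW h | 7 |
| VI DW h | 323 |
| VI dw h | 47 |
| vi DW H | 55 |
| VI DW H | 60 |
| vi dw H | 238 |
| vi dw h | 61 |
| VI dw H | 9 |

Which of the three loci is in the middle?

vi

The two most frequent reciprocal classes, vi dw H and VI DW h, are the parental types, so the F1 was vi dw H / VI DW h.
The two rarest classes, VI dw H and vi DW h, are the double crossovers. Comparing them with the parentals, only the vi allele has switched, so vi is the middle locus and the order is dw – vi – h.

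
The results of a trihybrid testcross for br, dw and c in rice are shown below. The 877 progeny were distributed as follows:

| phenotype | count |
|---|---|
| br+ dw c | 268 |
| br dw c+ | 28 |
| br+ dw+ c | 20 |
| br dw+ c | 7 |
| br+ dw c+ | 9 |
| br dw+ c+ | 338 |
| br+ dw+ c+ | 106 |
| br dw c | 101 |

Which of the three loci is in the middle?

The two most frequent reciprocal classes, br dw+ c+ and br+ dw c, are the parental types, so the F1 was br dw+ c+ / br+ dw c.
The two rarest classes, br dw+ c and br+ dw c+, are the double crossovers. Comparing them with the parentals, only the c allele has switched, so c is the middle locus and the order is br – c – dw.

c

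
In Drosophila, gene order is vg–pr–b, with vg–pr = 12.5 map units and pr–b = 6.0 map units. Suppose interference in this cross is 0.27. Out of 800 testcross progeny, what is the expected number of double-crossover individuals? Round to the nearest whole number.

4

Map distances give recombination frequencies of 0.125 and 0.060 for the two intervals.
With interference 0.27 (so coincidence = 0.73), expected double-crossover frequency = 0.125 × 0.060 × 0.73 = 0.00547.
Expected number = 0.00547 × 800 = 4.38 ≈ 4.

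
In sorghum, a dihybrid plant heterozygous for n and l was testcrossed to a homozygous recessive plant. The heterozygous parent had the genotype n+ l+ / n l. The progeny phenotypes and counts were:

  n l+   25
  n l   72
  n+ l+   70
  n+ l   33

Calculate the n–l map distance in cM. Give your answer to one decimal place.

The recombinant classes are n+ l and n l+: 33 + 25 = 58.
Recombination frequency = 58/200 = 0.2900 ≈ 29.0%, i.e. 29.0 cM.

29.0 cM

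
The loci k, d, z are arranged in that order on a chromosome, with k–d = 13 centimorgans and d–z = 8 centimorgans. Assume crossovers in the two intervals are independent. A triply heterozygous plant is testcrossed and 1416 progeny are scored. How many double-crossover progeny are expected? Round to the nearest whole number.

Map distances give recombination frequencies of 0.130 and 0.080 for the two intervals.
With no interference, expected double-crossover frequency = 0.130 × 0.080 = 0.01040.
Expected number = 0.01040 × 1416 = 14.73 ≈ 15.

15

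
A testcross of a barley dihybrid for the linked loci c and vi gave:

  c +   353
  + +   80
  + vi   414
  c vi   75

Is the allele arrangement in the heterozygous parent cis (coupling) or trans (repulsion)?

The two most frequent classes are + vi (414) and c + (353); these are the parental (non-recombinant) types.
So the F1 carried + vi on one chromosome and c + on the other — the recessive alleles are on opposite chromosomes (trans / repulsion).

trans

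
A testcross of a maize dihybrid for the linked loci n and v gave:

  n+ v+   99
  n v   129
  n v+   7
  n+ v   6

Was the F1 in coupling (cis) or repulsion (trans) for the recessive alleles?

The two most frequent classes are n+ v+ (99) and n v (129); these are the parental (non-recombinant) types.
So the F1 carried n+ v+ on one chromosome and n v on the other — the recessive alleles are on the same chromosome (cis / coupling).

cis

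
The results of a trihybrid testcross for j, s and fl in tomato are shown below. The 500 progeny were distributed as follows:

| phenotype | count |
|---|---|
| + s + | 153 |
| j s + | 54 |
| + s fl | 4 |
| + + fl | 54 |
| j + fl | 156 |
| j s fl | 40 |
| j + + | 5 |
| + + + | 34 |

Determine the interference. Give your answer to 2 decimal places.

The two most frequent reciprocal classes, j + fl and + s +, are the parental types, so the F1 was j + fl / + s +.
The two rarest classes, j + + and + s fl, are the double crossovers. Comparing them with the parentals, only the fl allele has switched, so fl is the middle locus and the order is j – fl – s.
j–fl: (108 + 9)/500 = 0.2340; fl–s: (74 + 9)/500 = 0.1660.
Expected DCO frequency = 0.2340 × 0.1660 ≈ 0.03884; observed = 9/500 ≈ 0.01800.
Coefficient of coincidence = 0.01800/0.03884 ≈ 0.46; interference = 1 − 0.46 = 0.54.

0.54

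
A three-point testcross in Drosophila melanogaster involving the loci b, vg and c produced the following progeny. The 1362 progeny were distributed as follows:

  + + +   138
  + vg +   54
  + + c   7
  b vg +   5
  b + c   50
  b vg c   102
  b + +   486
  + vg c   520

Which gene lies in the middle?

vg

The two most frequent reciprocal classes, b + + and + vg c, are the parental types, so the F1 was b + + / + vg c.
The two rarest classes, b vg + and + + c, are the double crossovers. Comparing them with the parentals, only the vg allele has switched, so vg is the middle locus and the order is c – vg – b.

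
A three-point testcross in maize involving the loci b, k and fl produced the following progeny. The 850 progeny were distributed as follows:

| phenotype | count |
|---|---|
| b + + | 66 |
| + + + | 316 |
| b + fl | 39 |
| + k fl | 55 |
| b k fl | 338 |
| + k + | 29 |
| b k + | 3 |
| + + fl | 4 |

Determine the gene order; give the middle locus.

The two most frequent reciprocal classes, + + + and b k fl, are the parental types, so the F1 was + + + / b k fl.
The two rarest classes, + + fl and b k +, are the double crossovers. Comparing them with the parentals, only the fl allele has switched, so fl is the middle locus and the order is b – fl – k.

fl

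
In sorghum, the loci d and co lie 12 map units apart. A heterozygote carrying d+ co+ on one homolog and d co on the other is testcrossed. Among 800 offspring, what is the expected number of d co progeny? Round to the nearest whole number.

352

A map distance of 12 map units corresponds to a recombination frequency of 0.120.
The F1 is d+ co+ / d co, so d co is a parental gamete class with expected frequency (1 − r)/2 = 0.880/2 = 0.4400.
Expected number = 0.4400 × 800 = 352.00 ≈ 352.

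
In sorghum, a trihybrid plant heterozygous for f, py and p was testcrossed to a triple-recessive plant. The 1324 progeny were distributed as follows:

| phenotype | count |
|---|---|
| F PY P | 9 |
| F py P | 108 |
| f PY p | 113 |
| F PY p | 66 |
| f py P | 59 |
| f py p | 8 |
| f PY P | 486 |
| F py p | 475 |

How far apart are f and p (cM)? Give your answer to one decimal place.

The two most frequent reciprocal classes, f PY P and F py p, are the parental types, so the F1 was f PY P / F py p.
The two rarest classes, F PY P and f py p, are the double crossovers. Comparing them with the parentals, only the f allele has switched, so f is the middle locus and the order is py – f – p.
Crossovers in the f–p interval produce the single-crossover classes f PY p and F py P (113 + 108 = 221) plus the double crossovers (17).
RF(f–p) = (221 + 17) / 1324 = 238/1324 = 0.1798 → 18.0 cM.

18.0 cM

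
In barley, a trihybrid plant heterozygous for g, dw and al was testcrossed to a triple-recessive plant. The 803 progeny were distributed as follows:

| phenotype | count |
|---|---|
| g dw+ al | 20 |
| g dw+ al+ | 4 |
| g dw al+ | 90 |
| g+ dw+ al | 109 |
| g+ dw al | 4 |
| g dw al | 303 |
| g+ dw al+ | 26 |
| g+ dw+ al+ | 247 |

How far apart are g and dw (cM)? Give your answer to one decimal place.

6.7 cM

The two most frequent reciprocal classes, g+ dw+ al+ and g dw al, are the parental types, so the F1 was g+ dw+ al+ / g dw al.
The two rarest classes, g dw+ al+ and g+ dw al, are the double crossovers. Comparing them with the parentals, only the g allele has switched, so g is the middle locus and the order is dw – g – al.
Crossovers in the dw–g interval produce the single-crossover classes g+ dw al+ and g dw+ al (26 + 20 = 46) plus the double crossovers (8).
RF(dw–g) = (46 + 8) / 803 = 54/803 = 0.0672 → 6.7 cM.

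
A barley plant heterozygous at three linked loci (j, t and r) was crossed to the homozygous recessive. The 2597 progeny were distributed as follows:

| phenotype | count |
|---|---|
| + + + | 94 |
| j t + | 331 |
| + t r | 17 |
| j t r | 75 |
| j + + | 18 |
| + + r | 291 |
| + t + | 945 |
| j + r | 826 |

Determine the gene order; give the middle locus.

The two most frequent reciprocal classes, + t + and j + r, are the parental types, so the F1 was + t + / j + r.
The two rarest classes, + t r and j + +, are the double crossovers. Comparing them with the parentals, only the r allele has switched, so r is the middle locus and the order is t – r – j.

r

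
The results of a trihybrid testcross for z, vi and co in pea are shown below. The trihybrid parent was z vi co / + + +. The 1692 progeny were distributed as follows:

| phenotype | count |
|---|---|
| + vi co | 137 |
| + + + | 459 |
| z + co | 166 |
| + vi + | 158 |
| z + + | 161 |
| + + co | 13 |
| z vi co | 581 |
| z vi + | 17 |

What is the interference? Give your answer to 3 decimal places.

The two rarest classes, z vi + and + + co, are the double crossovers. Comparing them with the parentals, only the co allele has switched, so co is the middle locus and the order is z – co – vi.
z–co: (298 + 30)/1692 = 0.1939; co–vi: (324 + 30)/1692 = 0.2092.
Expected DCO frequency = 0.1939 × 0.2092 ≈ 0.04056; observed = 30/1692 ≈ 0.01773.
Coefficient of coincidence = 0.01773/0.04056 ≈ 0.437; interference = 1 − 0.437 = 0.563.

0.563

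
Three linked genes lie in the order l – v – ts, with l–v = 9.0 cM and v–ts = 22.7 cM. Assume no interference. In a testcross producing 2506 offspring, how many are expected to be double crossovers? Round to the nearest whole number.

Map distances give recombination frequencies of 0.090 and 0.227 for the two intervals.
With no interference, expected double-crossover frequency = 0.090 × 0.227 = 0.02043.
Expected number = 0.02043 × 2506 = 51.20 ≈ 51.

51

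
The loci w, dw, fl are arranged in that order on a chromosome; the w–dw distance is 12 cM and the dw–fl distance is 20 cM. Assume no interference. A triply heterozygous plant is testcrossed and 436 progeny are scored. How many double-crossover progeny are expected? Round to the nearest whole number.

Map distances give recombination frequencies of 0.120 and 0.200 for the two intervals.
With no interference, expected double-crossover frequency = 0.120 × 0.200 = 0.02400.
Expected number = 0.02400 × 436 = 10.46 ≈ 10.

10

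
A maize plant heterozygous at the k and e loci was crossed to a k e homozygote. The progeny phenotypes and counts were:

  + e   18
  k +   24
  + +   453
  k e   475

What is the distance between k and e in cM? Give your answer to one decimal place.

The two most frequent classes, + + (453) and k e (475), are the parental types, so the F1 was + + / k e.
The recombinant classes are + e and k +: 18 + 24 = 42.
Recombination frequency = 42/970 = 0.0433 ≈ 4.3%, i.e. 4.3 cM.

4.3 cM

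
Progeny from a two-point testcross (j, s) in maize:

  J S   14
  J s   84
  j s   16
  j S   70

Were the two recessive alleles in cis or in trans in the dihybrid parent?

The two most frequent classes are J s (84) and j S (70); these are the parental (non-recombinant) types.
So the F1 carried J s on one chromosome and j S on the other — the recessive alleles are on opposite chromosomes (trans / repulsion).

trans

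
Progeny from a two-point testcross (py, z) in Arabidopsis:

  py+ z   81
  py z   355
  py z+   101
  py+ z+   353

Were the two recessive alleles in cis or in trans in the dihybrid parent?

The two most frequent classes are py+ z+ (353) and py z (355); these are the parental (non-recombinant) types.
So the F1 carried py+ z+ on one chromosome and py z on the other — the recessive alleles are on the same chromosome (cis / coupling).

cis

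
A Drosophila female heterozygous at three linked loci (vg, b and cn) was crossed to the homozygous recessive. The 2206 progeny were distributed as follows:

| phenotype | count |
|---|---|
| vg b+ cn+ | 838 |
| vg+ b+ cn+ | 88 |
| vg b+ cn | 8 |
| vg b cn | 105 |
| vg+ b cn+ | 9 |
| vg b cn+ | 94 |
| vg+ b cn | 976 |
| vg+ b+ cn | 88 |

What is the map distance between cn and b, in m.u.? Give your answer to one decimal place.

9.0 m.u.

The two most frequent reciprocal classes, vg+ b cn and vg b+ cn+, are the parental types, so the F1 was vg+ b cn / vg b+ cn+.
The two rarest classes, vg+ b cn+ and vg b+ cn, are the double crossovers. Comparing them with the parentals, only the cn allele has switched, so cn is the middle locus and the order is vg – cn – b.
Crossovers in the cn–b interval produce the single-crossover classes vg+ b+ cn and vg b cn+ (88 + 94 = 182) plus the double crossovers (17).
RF(cn–b) = (182 + 17) / 2206 = 199/2206 = 0.0902 → 9.0 m.u.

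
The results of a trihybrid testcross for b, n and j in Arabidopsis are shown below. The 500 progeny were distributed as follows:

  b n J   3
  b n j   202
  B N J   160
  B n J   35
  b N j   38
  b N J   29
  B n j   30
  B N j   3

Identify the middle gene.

j

The two most frequent reciprocal classes, B N J and b n j, are the parental types, so the F1 was B N J / b n j.
The two rarest classes, B N j and b n J, are the double crossovers. Comparing them with the parentals, only the j allele has switched, so j is the middle locus and the order is n – j – b.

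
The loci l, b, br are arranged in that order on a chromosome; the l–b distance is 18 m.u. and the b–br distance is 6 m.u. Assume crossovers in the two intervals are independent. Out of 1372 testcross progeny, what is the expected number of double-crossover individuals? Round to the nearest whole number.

Map distances give recombination frequencies of 0.180 and 0.060 for the two intervals.
With no interference, expected double-crossover frequency = 0.180 × 0.060 = 0.01080.
Expected number = 0.01080 × 1372 = 14.82 ≈ 15.

15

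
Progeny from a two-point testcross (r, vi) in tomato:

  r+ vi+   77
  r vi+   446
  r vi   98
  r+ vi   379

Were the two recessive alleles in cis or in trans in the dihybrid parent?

trans

The two most frequent classes are r+ vi (379) and r vi+ (446); these are the parental (non-recombinant) types.
So the F1 carried r+ vi on one chromosome and r vi+ on the other — the recessive alleles are on opposite chromosomes (trans / repulsion).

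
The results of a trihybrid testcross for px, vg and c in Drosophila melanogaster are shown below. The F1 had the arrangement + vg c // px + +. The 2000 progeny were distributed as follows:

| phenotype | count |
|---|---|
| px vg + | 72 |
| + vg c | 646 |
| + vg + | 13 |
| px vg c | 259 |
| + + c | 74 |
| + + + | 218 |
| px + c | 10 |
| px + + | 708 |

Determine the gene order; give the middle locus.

The two rarest classes, + vg + and px + c, are the double crossovers. Comparing them with the parentals, only the c allele has switched, so c is the middle locus and the order is px – c – vg.

c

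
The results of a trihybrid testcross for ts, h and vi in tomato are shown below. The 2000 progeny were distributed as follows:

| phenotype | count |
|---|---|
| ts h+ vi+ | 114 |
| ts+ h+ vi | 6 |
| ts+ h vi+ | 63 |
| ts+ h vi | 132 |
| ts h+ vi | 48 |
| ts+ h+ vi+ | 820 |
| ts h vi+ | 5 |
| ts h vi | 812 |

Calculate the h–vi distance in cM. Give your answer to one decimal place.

The two most frequent reciprocal classes, ts h vi and ts+ h+ vi+, are the parental types, so the F1 was ts h vi / ts+ h+ vi+.
The two rarest classes, ts h vi+ and ts+ h+ vi, are the double crossovers. Comparing them with the parentals, only the vi allele has switched, so vi is the middle locus and the order is ts – vi – h.
Crossovers in the vi–h interval produce the single-crossover classes ts h+ vi and ts+ h vi+ (48 + 63 = 111) plus the double crossovers (11).
RF(vi–h) = (111 + 11) / 2000 = 122/2000 = 0.0610 → 6.1 cM.

6.1 cM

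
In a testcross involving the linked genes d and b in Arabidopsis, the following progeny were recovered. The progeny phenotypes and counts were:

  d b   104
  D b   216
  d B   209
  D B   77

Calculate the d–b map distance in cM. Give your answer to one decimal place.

The two most frequent classes, D b (216) and d B (209), are the parental types, so the F1 was D b / d B.
The recombinant classes are D B and d b: 77 + 104 = 181.
Recombination frequency = 181/606 = 0.2987 ≈ 29.9%, i.e. 29.9 cM.

29.9 cM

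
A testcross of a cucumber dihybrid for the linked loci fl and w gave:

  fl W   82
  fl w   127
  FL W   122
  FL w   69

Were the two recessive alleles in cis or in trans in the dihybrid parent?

The two most frequent classes are FL W (122) and fl w (127); these are the parental (non-recombinant) types.
So the F1 carried FL W on one chromosome and fl w on the other — the recessive alleles are on the same chromosome (cis / coupling).

cis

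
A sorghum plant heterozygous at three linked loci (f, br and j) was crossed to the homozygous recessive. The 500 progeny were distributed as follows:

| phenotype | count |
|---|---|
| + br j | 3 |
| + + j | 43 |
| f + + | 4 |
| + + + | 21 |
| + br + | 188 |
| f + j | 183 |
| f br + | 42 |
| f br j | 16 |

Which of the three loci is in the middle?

j

The two most frequent reciprocal classes, f + j and + br +, are the parental types, so the F1 was f + j / + br +.
The two rarest classes, f + + and + br j, are the double crossovers. Comparing them with the parentals, only the j allele has switched, so j is the middle locus and the order is f – j – br.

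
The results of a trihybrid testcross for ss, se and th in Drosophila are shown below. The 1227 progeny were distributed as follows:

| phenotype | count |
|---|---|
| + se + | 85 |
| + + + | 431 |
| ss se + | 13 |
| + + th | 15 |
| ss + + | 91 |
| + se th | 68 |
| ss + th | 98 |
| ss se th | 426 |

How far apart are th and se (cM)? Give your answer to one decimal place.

The two most frequent reciprocal classes, ss se th and + + +, are the parental types, so the F1 was ss se th / + + +.
The two rarest classes, ss se + and + + th, are the double crossovers. Comparing them with the parentals, only the th allele has switched, so th is the middle locus and the order is se – th – ss.
Crossovers in the se–th interval produce the single-crossover classes ss + th and + se + (98 + 85 = 183) plus the double crossovers (28).
RF(se–th) = (183 + 28) / 1227 = 211/1227 = 0.1720 → 17.2 cM.

17.2 cM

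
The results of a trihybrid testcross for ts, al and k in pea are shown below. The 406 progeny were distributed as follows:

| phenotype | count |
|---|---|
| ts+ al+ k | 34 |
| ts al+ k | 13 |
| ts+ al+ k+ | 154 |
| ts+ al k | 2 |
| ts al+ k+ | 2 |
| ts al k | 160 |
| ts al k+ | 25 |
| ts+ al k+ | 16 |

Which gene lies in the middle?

The two most frequent reciprocal classes, ts al k and ts+ al+ k+, are the parental types, so the F1 was ts al k / ts+ al+ k+.
The two rarest classes, ts+ al k and ts al+ k+, are the double crossovers. Comparing them with the parentals, only the ts allele has switched, so ts is the middle locus and the order is k – ts – al.

ts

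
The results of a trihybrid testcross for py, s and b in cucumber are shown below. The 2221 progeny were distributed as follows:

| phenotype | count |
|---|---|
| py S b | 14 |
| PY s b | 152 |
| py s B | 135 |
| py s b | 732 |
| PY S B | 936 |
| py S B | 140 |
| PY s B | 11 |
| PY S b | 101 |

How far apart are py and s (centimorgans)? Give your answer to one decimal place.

The two most frequent reciprocal classes, PY S B and py s b, are the parental types, so the F1 was PY S B / py s b.
The two rarest classes, PY s B and py S b, are the double crossovers. Comparing them with the parentals, only the s allele has switched, so s is the middle locus and the order is b – s – py.
Crossovers in the s–py interval produce the single-crossover classes py S B and PY s b (140 + 152 = 292) plus the double crossovers (25).
RF(s–py) = (292 + 25) / 2221 = 317/2221 = 0.1427 → 14.3 centimorgans.

14.3 centimorgans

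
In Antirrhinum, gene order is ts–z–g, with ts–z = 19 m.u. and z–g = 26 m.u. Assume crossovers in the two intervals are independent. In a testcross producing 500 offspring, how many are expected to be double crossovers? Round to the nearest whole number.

25

Map distances give recombination frequencies of 0.190 and 0.260 for the two intervals.
With no interference, expected double-crossover frequency = 0.190 × 0.260 = 0.04940.
Expected number = 0.04940 × 500 = 24.70 ≈ 25.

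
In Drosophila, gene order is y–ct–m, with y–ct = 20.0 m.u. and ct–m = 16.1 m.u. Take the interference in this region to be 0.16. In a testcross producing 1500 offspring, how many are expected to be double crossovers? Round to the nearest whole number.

Map distances give recombination frequencies of 0.200 and 0.161 for the two intervals.
With interference 0.16 (so coincidence = 0.84), expected double-crossover frequency = 0.200 × 0.161 × 0.84 = 0.02705.
Expected number = 0.02705 × 1500 = 40.57 ≈ 41.

41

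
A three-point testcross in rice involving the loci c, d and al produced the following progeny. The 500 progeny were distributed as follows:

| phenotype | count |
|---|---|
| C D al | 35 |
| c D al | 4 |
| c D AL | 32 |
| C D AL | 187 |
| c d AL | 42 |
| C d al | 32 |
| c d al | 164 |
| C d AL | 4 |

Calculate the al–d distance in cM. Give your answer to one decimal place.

17.0 cM

The two most frequent reciprocal classes, c d al and C D AL, are the parental types, so the F1 was c d al / C D AL.
The two rarest classes, c D al and C d AL, are the double crossovers. Comparing them with the parentals, only the d allele has switched, so d is the middle locus and the order is c – d – al.
Crossovers in the d–al interval produce the single-crossover classes c d AL and C D al (42 + 35 = 77) plus the double crossovers (8).
RF(d–al) = (77 + 8) / 500 = 85/500 = 0.1700 → 17.0 cM.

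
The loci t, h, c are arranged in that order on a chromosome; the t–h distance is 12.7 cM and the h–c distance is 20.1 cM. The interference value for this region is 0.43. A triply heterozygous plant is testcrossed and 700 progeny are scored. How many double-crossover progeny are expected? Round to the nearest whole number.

Map distances give recombination frequencies of 0.127 and 0.201 for the two intervals.
With interference 0.43 (so coincidence = 0.57), expected double-crossover frequency = 0.127 × 0.201 × 0.57 = 0.01455.
Expected number = 0.01455 × 700 = 10.19 ≈ 10.

10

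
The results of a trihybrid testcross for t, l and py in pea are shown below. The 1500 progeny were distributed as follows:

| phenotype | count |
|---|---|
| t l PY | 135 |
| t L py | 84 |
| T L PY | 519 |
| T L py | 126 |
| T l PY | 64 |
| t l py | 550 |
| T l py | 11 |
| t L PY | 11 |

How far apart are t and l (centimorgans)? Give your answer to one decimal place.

The two most frequent reciprocal classes, T L PY and t l py, are the parental types, so the F1 was T L PY / t l py.
The two rarest classes, t L PY and T l py, are the double crossovers. Comparing them with the parentals, only the t allele has switched, so t is the middle locus and the order is l – t – py.
Crossovers in the l–t interval produce the single-crossover classes T l PY and t L py (64 + 84 = 148) plus the double crossovers (22).
RF(l–t) = (148 + 22) / 1500 = 170/1500 = 0.1133 → 11.3 centimorgans.

11.3 centimorgans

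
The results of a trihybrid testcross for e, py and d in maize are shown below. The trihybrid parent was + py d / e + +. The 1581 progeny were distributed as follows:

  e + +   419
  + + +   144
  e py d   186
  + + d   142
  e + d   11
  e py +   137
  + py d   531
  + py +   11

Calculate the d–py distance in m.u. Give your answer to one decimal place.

19.0 m.u.

The two rarest classes, + py + and e + d, are the double crossovers. Comparing them with the parentals, only the d allele has switched, so d is the middle locus and the order is e – d – py.
Crossovers in the d–py interval produce the single-crossover classes + + d and e py + (142 + 137 = 279) plus the double crossovers (22).
RF(d–py) = (279 + 22) / 1581 = 301/1581 = 0.1904 → 19.0 m.u.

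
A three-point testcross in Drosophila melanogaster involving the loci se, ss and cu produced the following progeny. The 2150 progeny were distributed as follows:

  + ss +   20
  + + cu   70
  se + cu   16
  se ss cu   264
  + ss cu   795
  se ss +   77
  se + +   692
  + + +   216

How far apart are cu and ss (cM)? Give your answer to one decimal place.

The two most frequent reciprocal classes, se + + and + ss cu, are the parental types, so the F1 was se + + / + ss cu.
The two rarest classes, se + cu and + ss +, are the double crossovers. Comparing them with the parentals, only the cu allele has switched, so cu is the middle locus and the order is se – cu – ss.
Crossovers in the cu–ss interval produce the single-crossover classes se ss + and + + cu (77 + 70 = 147) plus the double crossovers (36).
RF(cu–ss) = (147 + 36) / 2150 = 183/2150 = 0.0851 → 8.5 cM.

8.5 cM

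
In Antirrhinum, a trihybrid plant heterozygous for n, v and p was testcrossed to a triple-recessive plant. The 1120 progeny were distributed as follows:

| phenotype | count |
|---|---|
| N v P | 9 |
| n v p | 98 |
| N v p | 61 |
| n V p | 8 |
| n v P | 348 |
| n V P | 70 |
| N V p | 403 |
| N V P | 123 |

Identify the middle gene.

The two most frequent reciprocal classes, n v P and N V p, are the parental types, so the F1 was n v P / N V p.
The two rarest classes, N v P and n V p, are the double crossovers. Comparing them with the parentals, only the n allele has switched, so n is the middle locus and the order is v – n – p.

n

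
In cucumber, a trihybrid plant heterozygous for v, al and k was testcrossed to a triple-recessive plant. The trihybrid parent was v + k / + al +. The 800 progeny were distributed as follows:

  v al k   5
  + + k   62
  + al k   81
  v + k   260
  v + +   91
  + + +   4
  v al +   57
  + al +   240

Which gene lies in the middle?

The two rarest classes, v al k and + + +, are the double crossovers. Comparing them with the parentals, only the al allele has switched, so al is the middle locus and the order is v – al – k.

al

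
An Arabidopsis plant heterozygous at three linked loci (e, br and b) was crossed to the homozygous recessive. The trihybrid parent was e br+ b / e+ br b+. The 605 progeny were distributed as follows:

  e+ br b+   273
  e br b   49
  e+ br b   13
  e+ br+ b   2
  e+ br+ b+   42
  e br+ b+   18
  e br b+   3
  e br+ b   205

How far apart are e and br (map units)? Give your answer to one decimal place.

15.9 map units

The two rarest classes, e+ br+ b and e br b+, are the double crossovers. Comparing them with the parentals, only the e allele has switched, so e is the middle locus and the order is br – e – b.
Crossovers in the br–e interval produce the single-crossover classes e br b and e+ br+ b+ (49 + 42 = 91) plus the double crossovers (5).
RF(br–e) = (91 + 5) / 605 = 96/605 = 0.1587 → 15.9 map units.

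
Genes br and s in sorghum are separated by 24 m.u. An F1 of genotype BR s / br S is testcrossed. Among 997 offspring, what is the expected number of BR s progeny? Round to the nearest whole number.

A map distance of 24 m.u. corresponds to a recombination frequency of 0.240.
The F1 is BR s / br S, so BR s is a parental gamete class with expected frequency (1 − r)/2 = 0.760/2 = 0.3800.
Expected number = 0.3800 × 997 = 378.86 ≈ 379.

379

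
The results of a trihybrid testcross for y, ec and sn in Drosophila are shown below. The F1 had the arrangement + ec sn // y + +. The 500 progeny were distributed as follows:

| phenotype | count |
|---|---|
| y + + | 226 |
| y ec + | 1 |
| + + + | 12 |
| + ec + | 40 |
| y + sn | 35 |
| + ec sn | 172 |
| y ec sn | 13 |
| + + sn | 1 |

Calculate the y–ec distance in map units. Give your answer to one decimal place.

5.4 map units

The two rarest classes, + + sn and y ec +, are the double crossovers. Comparing them with the parentals, only the ec allele has switched, so ec is the middle locus and the order is y – ec – sn.
Crossovers in the y–ec interval produce the single-crossover classes y ec sn and + + + (13 + 12 = 25) plus the double crossovers (2).
RF(y–ec) = (25 + 2) / 500 = 27/500 = 0.0540 → 5.4 map units.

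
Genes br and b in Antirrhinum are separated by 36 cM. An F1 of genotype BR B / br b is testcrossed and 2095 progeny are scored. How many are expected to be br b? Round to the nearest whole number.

670

A map distance of 36 cM corresponds to a recombination frequency of 0.360.
The F1 is BR B / br b, so br b is a parental gamete class with expected frequency (1 − r)/2 = 0.640/2 = 0.3200.
Expected number = 0.3200 × 2095 = 670.40 ≈ 670.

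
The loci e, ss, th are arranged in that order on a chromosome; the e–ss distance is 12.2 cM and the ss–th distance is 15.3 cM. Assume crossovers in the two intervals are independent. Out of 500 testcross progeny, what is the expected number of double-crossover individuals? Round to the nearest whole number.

9

Map distances give recombination frequencies of 0.122 and 0.153 for the two intervals.
With no interference, expected double-crossover frequency = 0.122 × 0.153 = 0.01867.
Expected number = 0.01867 × 500 = 9.33 ≈ 9.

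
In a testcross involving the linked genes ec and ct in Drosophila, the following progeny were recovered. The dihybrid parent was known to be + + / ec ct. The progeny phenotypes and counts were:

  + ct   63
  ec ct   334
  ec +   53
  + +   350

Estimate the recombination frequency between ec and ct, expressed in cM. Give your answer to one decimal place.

The recombinant classes are + ct and ec +: 63 + 53 = 116.
Recombination frequency = 116/800 = 0.1450 ≈ 14.5%, i.e. 14.5 cM.

14.5 cM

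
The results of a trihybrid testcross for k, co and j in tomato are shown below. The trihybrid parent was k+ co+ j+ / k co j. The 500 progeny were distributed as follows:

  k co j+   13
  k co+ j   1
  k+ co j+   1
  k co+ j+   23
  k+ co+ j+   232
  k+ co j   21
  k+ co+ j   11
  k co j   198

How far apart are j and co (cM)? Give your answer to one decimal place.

5.2 cM

The two rarest classes, k+ co j+ and k co+ j, are the double crossovers. Comparing them with the parentals, only the co allele has switched, so co is the middle locus and the order is k – co – j.
Crossovers in the co–j interval produce the single-crossover classes k+ co+ j and k co j+ (11 + 13 = 24) plus the double crossovers (2).
RF(co–j) = (24 + 2) / 500 = 26/500 = 0.0520 → 5.2 cM.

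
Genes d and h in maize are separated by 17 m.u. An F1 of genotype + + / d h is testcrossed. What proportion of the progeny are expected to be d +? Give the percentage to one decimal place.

8.5%

A map distance of 17 m.u. corresponds to a recombination frequency of 0.170.
The F1 is + + / d h, so d + is a recombinant gamete class with expected frequency r/2 = 0.170/2 = 0.0850.
That is 0.0850 = 8.5% of the progeny.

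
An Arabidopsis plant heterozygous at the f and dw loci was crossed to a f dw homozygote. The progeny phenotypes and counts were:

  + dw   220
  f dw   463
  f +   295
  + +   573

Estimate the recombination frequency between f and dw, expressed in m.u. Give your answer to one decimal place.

33.2 m.u.

The two most frequent classes, + + (573) and f dw (463), are the parental types, so the F1 was + + / f dw.
The recombinant classes are + dw and f +: 220 + 295 = 515.
Recombination frequency = 515/1551 = 0.3320 ≈ 33.2%, i.e. 33.2 m.u.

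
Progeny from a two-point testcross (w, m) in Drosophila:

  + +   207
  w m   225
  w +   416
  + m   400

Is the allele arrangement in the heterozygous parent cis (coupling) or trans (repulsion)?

trans

The two most frequent classes are + m (400) and w + (416); these are the parental (non-recombinant) types.
So the F1 carried + m on one chromosome and w + on the other — the recessive alleles are on opposite chromosomes (trans / repulsion).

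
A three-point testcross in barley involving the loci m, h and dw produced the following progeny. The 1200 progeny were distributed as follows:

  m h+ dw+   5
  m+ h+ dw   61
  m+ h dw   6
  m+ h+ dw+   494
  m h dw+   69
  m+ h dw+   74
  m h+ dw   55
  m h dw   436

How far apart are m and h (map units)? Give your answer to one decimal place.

11.7 map units

The two most frequent reciprocal classes, m h dw and m+ h+ dw+, are the parental types, so the F1 was m h dw / m+ h+ dw+.
The two rarest classes, m+ h dw and m h+ dw+, are the double crossovers. Comparing them with the parentals, only the m allele has switched, so m is the middle locus and the order is dw – m – h.
Crossovers in the m–h interval produce the single-crossover classes m h+ dw and m+ h dw+ (55 + 74 = 129) plus the double crossovers (11).
RF(m–h) = (129 + 11) / 1200 = 140/1200 = 0.1167 → 11.7 map units.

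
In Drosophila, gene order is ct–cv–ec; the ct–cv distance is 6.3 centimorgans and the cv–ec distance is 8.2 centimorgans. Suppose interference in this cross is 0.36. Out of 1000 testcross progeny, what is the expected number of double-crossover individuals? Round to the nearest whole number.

3

Map distances give recombination frequencies of 0.063 and 0.082 for the two intervals.
With interference 0.36 (so coincidence = 0.64), expected double-crossover frequency = 0.063 × 0.082 × 0.64 = 0.00331.
Expected number = 0.00331 × 1000 = 3.31 ≈ 3.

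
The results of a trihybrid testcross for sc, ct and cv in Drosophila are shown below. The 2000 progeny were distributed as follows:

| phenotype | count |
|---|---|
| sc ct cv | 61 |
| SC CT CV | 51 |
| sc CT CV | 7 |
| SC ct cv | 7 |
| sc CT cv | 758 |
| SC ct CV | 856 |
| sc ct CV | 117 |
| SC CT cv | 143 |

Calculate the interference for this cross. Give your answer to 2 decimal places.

The two most frequent reciprocal classes, sc CT cv and SC ct CV, are the parental types, so the F1 was sc CT cv / SC ct CV.
The two rarest classes, sc CT CV and SC ct cv, are the double crossovers. Comparing them with the parentals, only the cv allele has switched, so cv is the middle locus and the order is sc – cv – ct.
sc–cv: (260 + 14)/2000 = 0.1370; cv–ct: (112 + 14)/2000 = 0.0630.
Expected DCO frequency = 0.1370 × 0.0630 ≈ 0.00863; observed = 14/2000 ≈ 0.00700.
Coefficient of coincidence = 0.00700/0.00863 ≈ 0.81; interference = 1 − 0.81 = 0.19.

0.19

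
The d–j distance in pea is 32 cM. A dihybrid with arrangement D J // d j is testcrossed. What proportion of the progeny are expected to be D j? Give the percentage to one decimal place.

16.0%

A map distance of 32 cM corresponds to a recombination frequency of 0.320.
The F1 is D J / d j, so D j is a recombinant gamete class with expected frequency r/2 = 0.320/2 = 0.1600.
That is 0.1600 = 16.0% of the progeny.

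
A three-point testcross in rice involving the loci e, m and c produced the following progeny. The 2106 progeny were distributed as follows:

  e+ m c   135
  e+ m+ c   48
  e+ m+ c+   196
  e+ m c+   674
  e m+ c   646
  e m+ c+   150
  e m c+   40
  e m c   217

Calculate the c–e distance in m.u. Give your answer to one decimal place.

The two most frequent reciprocal classes, e+ m c+ and e m+ c, are the parental types, so the F1 was e+ m c+ / e m+ c.
The two rarest classes, e m c+ and e+ m+ c, are the double crossovers. Comparing them with the parentals, only the e allele has switched, so e is the middle locus and the order is m – e – c.
Crossovers in the e–c interval produce the single-crossover classes e+ m c and e m+ c+ (135 + 150 = 285) plus the double crossovers (88).
RF(e–c) = (285 + 88) / 2106 = 373/2106 = 0.1771 → 17.7 m.u.

17.7 m.u.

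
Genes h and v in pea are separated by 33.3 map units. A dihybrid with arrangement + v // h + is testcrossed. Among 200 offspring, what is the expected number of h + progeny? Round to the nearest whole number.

67

A map distance of 33.3 map units corresponds to a recombination frequency of 0.333.
The F1 is + v / h +, so h + is a parental gamete class with expected frequency (1 − r)/2 = 0.667/2 = 0.3335.
Expected number = 0.3335 × 200 = 66.70 ≈ 67.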